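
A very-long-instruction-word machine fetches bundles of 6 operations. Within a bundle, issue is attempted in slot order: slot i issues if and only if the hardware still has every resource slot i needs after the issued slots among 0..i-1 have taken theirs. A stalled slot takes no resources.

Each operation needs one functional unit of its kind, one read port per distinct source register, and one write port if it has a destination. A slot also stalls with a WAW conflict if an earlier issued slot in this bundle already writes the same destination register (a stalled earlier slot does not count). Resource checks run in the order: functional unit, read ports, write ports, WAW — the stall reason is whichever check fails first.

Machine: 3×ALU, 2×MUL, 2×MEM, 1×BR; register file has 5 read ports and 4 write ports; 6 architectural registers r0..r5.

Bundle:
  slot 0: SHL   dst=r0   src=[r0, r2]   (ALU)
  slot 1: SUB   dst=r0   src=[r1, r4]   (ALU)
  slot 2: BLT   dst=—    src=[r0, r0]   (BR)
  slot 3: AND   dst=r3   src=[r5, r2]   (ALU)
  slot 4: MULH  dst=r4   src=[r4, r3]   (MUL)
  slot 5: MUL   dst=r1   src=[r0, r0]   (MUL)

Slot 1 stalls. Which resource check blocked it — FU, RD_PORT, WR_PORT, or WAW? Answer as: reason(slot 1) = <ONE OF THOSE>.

reason(slot 1) = WAW

  0. ALU→r0 ⇒ go  {2A/2Mu/2Ld/1B | 3r 3w}
  1. ALU→r0 ⇒ no(WAW)  {2A/2Mu/2Ld/1B | 3r 3w}
  2. BR ⇒ go  {2A/2Mu/2Ld/0B | 2r 3w}
  3. ALU→r3 ⇒ go  {1A/2Mu/2Ld/0B | 0r 2w}
  4. MUL→r4 ⇒ no(RD_PORT)  {1A/2Mu/2Ld/0B | 0r 2w}
  5. MUL→r1 ⇒ no(RD_PORT)  {1A/2Mu/2Ld/0B | 0r 2w}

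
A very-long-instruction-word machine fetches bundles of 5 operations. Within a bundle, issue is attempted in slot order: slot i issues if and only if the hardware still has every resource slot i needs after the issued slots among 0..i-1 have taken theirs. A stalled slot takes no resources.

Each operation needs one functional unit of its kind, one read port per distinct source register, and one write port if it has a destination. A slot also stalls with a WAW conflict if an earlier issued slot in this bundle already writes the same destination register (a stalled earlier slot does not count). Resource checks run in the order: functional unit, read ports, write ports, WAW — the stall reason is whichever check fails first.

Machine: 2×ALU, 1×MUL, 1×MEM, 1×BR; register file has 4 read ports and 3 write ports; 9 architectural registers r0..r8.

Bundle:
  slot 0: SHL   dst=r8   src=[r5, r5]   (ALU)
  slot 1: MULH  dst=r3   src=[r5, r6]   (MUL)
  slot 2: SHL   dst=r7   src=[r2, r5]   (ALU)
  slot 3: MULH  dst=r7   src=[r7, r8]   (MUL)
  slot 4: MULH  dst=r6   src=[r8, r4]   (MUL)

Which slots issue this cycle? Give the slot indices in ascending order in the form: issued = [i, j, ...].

slot 0 (ALU): ISSUE — free A1,Mu1,Ld1,B1 rp3 wp2
slot 1 (MUL): ISSUE — free A1,Mu0,Ld1,B1 rp1 wp1
slot 2 (ALU): stall RD_PORT — free A1,Mu0,Ld1,B1 rp1 wp1
slot 3 (MUL): stall FU — free A1,Mu0,Ld1,B1 rp1 wp1
slot 4 (MUL): stall FU — free A1,Mu0,Ld1,B1 rp1 wp1

issued = [0, 1]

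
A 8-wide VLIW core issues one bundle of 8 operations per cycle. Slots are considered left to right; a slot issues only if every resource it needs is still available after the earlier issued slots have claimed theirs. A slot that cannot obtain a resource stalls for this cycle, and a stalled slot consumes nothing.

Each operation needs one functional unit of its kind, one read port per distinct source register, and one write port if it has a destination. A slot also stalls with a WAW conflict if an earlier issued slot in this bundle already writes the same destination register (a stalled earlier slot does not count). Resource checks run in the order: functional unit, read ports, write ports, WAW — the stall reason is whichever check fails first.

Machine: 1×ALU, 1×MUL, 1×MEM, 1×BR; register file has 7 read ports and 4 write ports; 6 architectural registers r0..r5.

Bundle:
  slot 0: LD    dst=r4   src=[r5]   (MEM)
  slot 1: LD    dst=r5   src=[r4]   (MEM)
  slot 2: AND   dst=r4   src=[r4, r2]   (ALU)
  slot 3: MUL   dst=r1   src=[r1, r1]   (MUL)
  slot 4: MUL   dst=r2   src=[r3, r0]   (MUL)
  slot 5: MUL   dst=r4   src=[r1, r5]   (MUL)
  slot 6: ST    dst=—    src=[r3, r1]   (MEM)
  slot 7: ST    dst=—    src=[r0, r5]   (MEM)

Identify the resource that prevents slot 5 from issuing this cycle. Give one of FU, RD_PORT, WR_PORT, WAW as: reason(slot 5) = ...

(0) want 1×MEM +1rd +1wr — yes → AL1|MU1|ME0|BR1|rd6|wr3
(1) want 1×MEM +1rd +1wr — FU → AL1|MU1|ME0|BR1|rd6|wr3
(2) want 1×ALU +2rd +1wr — WAW → AL1|MU1|ME0|BR1|rd6|wr3
(3) want 1×MUL +1rd +1wr — yes → AL1|MU0|ME0|BR1|rd5|wr2
(4) want 1×MUL +2rd +1wr — FU → AL1|MU0|ME0|BR1|rd5|wr2
(5) want 1×MUL +2rd +1wr — FU → AL1|MU0|ME0|BR1|rd5|wr2
(6) want 1×MEM +2rd +0wr — FU → AL1|MU0|ME0|BR1|rd5|wr2
(7) want 1×MEM +2rd +0wr — FU → AL1|MU0|ME0|BR1|rd5|wr2

reason(slot 5) = FU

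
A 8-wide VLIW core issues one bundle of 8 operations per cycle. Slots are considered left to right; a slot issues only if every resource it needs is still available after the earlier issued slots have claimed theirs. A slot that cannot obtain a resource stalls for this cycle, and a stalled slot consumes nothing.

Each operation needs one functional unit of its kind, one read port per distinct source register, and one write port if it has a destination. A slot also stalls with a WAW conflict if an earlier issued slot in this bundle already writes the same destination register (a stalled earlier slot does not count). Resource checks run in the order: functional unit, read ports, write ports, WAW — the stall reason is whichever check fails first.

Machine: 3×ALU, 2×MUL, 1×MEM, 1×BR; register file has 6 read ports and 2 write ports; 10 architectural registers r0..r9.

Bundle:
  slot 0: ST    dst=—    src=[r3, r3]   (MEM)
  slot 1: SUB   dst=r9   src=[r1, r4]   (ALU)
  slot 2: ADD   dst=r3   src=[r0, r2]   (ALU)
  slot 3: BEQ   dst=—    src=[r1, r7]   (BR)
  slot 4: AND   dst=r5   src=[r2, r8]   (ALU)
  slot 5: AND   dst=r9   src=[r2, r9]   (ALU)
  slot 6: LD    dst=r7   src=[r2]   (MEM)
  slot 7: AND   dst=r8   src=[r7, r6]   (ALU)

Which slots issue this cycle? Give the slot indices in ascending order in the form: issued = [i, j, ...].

  0. MEM ⇒ go  {3A/2Mu/0Ld/1B | 5r 2w}
  1. ALU→r9 ⇒ go  {2A/2Mu/0Ld/1B | 3r 1w}
  2. ALU→r3 ⇒ go  {1A/2Mu/0Ld/1B | 1r 0w}
  3. BR ⇒ no(RD_PORT)  {1A/2Mu/0Ld/1B | 1r 0w}
  4. ALU→r5 ⇒ no(RD_PORT)  {1A/2Mu/0Ld/1B | 1r 0w}
  5. ALU→r9 ⇒ no(RD_PORT)  {1A/2Mu/0Ld/1B | 1r 0w}
  6. MEM→r7 ⇒ no(FU)  {1A/2Mu/0Ld/1B | 1r 0w}
  7. ALU→r8 ⇒ no(RD_PORT)  {1A/2Mu/0Ld/1B | 1r 0w}

issued = [0, 1, 2]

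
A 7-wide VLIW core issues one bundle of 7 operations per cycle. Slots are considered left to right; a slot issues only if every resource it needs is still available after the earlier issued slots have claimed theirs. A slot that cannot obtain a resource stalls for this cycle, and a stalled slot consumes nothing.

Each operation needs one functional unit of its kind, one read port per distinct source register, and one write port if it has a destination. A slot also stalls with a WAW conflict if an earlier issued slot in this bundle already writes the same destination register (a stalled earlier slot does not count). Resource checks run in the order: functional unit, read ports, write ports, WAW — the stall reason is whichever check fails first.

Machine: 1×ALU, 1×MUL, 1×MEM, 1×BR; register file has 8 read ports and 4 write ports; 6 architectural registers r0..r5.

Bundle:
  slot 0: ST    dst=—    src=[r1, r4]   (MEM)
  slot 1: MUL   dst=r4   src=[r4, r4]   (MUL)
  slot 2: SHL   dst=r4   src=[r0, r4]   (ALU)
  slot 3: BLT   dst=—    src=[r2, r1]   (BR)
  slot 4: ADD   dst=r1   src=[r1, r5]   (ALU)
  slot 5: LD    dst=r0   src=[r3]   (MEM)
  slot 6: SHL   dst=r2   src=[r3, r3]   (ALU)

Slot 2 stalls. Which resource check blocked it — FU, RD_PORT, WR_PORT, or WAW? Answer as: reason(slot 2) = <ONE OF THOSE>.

reason(slot 2) = WAW

  0. MEM ⇒ go  {1A/1Mu/0Ld/1B | 6r 4w}
  1. MUL→r4 ⇒ go  {1A/0Mu/0Ld/1B | 5r 3w}
  2. ALU→r4 ⇒ no(WAW)  {1A/0Mu/0Ld/1B | 5r 3w}
  3. BR ⇒ go  {1A/0Mu/0Ld/0B | 3r 3w}
  4. ALU→r1 ⇒ go  {0A/0Mu/0Ld/0B | 1r 2w}
  5. MEM→r0 ⇒ no(FU)  {0A/0Mu/0Ld/0B | 1r 2w}
  6. ALU→r2 ⇒ no(FU)  {0A/0Mu/0Ld/0B | 1r 2w}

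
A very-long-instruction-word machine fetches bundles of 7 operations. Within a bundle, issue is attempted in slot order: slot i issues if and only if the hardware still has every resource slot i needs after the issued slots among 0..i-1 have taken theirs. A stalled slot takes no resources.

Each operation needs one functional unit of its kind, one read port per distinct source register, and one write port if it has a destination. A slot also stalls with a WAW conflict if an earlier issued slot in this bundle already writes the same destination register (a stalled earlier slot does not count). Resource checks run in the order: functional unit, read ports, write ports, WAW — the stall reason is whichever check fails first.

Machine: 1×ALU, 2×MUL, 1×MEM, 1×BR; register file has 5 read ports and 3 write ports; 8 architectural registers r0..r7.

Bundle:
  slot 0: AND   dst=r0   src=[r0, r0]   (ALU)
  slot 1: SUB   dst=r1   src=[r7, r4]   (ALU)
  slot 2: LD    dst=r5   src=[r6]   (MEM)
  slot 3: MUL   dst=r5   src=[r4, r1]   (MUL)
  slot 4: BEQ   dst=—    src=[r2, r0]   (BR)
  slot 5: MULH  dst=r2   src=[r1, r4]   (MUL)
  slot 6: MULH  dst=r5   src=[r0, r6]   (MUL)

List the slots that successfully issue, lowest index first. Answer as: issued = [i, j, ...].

issued = [0, 2, 4]

#0 ALU src=r0,r0 dispatched  <A:0 Mu:2 Ld:1 B:1 rd:4 wr:2>
#1 ALU src=r7,r4 held:FU  <A:0 Mu:2 Ld:1 B:1 rd:4 wr:2>
#2 MEM src=r6 dispatched  <A:0 Mu:2 Ld:0 B:1 rd:3 wr:1>
#3 MUL src=r4,r1 held:WAW  <A:0 Mu:2 Ld:0 B:1 rd:3 wr:1>
#4 BR src=r2,r0 dispatched  <A:0 Mu:2 Ld:0 B:0 rd:1 wr:1>
#5 MUL src=r1,r4 held:RD_PORT  <A:0 Mu:2 Ld:0 B:0 rd:1 wr:1>
#6 MUL src=r0,r6 held:RD_PORT  <A:0 Mu:2 Ld:0 B:0 rd:1 wr:1>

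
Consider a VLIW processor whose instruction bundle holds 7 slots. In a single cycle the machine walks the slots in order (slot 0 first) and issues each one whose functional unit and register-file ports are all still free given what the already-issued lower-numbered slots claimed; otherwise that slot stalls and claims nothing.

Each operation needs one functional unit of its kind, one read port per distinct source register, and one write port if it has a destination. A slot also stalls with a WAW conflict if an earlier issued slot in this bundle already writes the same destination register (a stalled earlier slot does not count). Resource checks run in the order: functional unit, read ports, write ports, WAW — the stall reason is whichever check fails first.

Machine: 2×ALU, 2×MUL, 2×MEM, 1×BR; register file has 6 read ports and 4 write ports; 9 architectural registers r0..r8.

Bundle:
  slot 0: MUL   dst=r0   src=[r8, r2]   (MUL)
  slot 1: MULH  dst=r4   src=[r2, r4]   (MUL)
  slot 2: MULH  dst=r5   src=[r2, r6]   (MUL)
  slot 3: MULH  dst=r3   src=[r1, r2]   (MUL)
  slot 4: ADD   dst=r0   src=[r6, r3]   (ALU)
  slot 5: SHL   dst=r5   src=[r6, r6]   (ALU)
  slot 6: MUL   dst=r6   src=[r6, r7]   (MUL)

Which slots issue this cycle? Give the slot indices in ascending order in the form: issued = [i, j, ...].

issued = [0, 1, 5]

  0. MUL→r0 ⇒ go  {2A/1Mu/2Ld/1B | 4r 3w}
  1. MUL→r4 ⇒ go  {2A/0Mu/2Ld/1B | 2r 2w}
  2. MUL→r5 ⇒ no(FU)  {2A/0Mu/2Ld/1B | 2r 2w}
  3. MUL→r3 ⇒ no(FU)  {2A/0Mu/2Ld/1B | 2r 2w}
  4. ALU→r0 ⇒ no(WAW)  {2A/0Mu/2Ld/1B | 2r 2w}
  5. ALU→r5 ⇒ go  {1A/0Mu/2Ld/1B | 1r 1w}
  6. MUL→r6 ⇒ no(FU)  {1A/0Mu/2Ld/1B | 1r 1w}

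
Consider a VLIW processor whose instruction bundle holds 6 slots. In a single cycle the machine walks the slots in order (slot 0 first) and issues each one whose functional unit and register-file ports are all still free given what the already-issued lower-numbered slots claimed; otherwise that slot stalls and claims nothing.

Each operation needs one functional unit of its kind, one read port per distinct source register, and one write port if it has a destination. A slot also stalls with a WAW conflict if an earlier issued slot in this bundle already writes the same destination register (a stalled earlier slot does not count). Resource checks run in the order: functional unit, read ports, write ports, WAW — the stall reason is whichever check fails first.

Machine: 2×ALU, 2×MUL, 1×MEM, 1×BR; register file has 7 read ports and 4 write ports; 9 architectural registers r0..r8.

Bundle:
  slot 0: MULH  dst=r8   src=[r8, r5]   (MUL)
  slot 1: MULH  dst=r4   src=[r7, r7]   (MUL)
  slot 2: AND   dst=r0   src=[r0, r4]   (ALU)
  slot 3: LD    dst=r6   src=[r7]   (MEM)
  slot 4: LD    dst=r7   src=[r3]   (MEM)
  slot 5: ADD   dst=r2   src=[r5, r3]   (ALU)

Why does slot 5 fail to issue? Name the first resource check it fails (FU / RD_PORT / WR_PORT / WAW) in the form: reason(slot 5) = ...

  0. MUL→r8 ⇒ go  {2A/1Mu/1Ld/1B | 5r 3w}
  1. MUL→r4 ⇒ go  {2A/0Mu/1Ld/1B | 4r 2w}
  2. ALU→r0 ⇒ go  {1A/0Mu/1Ld/1B | 2r 1w}
  3. MEM→r6 ⇒ go  {1A/0Mu/0Ld/1B | 1r 0w}
  4. MEM→r7 ⇒ no(FU)  {1A/0Mu/0Ld/1B | 1r 0w}
  5. ALU→r2 ⇒ no(RD_PORT)  {1A/0Mu/0Ld/1B | 1r 0w}

reason(slot 5) = RD_PORT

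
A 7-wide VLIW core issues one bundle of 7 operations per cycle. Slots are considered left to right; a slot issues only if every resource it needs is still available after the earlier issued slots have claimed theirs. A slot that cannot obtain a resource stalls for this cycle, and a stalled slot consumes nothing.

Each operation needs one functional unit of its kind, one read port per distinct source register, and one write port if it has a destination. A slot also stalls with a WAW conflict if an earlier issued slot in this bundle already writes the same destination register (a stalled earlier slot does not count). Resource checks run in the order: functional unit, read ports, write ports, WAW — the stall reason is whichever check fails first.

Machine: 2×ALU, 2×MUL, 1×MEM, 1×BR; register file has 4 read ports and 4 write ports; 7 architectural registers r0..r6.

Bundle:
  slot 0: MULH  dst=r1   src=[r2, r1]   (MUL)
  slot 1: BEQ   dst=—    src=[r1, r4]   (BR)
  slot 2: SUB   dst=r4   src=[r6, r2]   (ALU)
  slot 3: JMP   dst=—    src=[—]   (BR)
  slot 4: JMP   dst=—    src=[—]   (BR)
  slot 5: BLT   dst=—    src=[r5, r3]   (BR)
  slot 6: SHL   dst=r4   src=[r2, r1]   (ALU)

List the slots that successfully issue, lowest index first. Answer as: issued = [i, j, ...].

(0) want 1×MUL +2rd +1wr — yes → AL2|MU1|ME1|BR1|rd2|wr3
(1) want 1×BR +2rd +0wr — yes → AL2|MU1|ME1|BR0|rd0|wr3
(2) want 1×ALU +2rd +1wr — RD_PORT → AL2|MU1|ME1|BR0|rd0|wr3
(3) want 1×BR +0rd +0wr — FU → AL2|MU1|ME1|BR0|rd0|wr3
(4) want 1×BR +0rd +0wr — FU → AL2|MU1|ME1|BR0|rd0|wr3
(5) want 1×BR +2rd +0wr — FU → AL2|MU1|ME1|BR0|rd0|wr3
(6) want 1×ALU +2rd +1wr — RD_PORT → AL2|MU1|ME1|BR0|rd0|wr3

issued = [0, 1]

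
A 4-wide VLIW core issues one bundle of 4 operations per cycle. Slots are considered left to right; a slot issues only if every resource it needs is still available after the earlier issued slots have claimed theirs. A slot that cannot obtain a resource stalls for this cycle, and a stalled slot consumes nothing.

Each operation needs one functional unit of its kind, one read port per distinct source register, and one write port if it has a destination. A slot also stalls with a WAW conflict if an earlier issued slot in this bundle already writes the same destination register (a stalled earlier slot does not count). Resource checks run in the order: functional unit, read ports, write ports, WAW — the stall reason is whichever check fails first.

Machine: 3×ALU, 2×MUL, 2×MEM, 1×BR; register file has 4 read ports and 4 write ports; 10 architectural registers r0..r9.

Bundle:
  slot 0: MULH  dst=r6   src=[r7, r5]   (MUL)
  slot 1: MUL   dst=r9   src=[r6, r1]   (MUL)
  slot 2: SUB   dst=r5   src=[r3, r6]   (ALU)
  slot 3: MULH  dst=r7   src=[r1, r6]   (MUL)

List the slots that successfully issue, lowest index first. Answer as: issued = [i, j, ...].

  0. MUL→r6 ⇒ go  {3A/1Mu/2Ld/1B | 2r 3w}
  1. MUL→r9 ⇒ go  {3A/0Mu/2Ld/1B | 0r 2w}
  2. ALU→r5 ⇒ no(RD_PORT)  {3A/0Mu/2Ld/1B | 0r 2w}
  3. MUL→r7 ⇒ no(FU)  {3A/0Mu/2Ld/1B | 0r 2w}

issued = [0, 1]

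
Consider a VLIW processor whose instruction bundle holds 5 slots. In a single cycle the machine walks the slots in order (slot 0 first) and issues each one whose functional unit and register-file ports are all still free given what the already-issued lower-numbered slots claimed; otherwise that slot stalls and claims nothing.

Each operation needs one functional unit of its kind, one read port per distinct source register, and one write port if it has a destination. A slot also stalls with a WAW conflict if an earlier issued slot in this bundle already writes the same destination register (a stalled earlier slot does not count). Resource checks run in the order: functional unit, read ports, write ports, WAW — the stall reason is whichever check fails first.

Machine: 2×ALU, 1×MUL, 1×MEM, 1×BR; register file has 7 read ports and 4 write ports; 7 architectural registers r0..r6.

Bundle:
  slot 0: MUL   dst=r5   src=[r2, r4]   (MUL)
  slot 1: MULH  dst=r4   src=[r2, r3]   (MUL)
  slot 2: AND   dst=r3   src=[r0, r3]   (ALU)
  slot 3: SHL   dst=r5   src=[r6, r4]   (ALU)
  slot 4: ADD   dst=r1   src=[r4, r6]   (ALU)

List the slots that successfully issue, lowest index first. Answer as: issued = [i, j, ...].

issued = [0, 2, 4]

(0) want 1×MUL +2rd +1wr — yes → AL2|MU0|ME1|BR1|rd5|wr3
(1) want 1×MUL +2rd +1wr — FU → AL2|MU0|ME1|BR1|rd5|wr3
(2) want 1×ALU +2rd +1wr — yes → AL1|MU0|ME1|BR1|rd3|wr2
(3) want 1×ALU +2rd +1wr — WAW → AL1|MU0|ME1|BR1|rd3|wr2
(4) want 1×ALU +2rd +1wr — yes → AL0|MU0|ME1|BR1|rd1|wr1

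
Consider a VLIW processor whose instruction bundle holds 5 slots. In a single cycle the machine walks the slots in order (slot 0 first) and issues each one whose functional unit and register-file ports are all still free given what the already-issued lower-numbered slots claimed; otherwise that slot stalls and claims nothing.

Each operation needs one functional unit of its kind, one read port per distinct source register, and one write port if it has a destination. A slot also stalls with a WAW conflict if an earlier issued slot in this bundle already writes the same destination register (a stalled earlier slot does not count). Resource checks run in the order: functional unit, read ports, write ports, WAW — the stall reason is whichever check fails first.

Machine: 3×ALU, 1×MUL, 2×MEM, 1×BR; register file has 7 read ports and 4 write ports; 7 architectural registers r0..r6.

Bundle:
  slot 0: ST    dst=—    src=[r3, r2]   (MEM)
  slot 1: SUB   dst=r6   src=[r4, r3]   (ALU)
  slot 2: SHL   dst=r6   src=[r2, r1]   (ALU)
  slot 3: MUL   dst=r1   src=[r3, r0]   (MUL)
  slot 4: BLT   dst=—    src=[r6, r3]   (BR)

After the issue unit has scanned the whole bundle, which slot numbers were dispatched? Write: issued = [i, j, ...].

issued = [0, 1, 3]

slot 0 (MEM): ISSUE — free A3,Mu1,Ld1,B1 rp5 wp4
slot 1 (ALU): ISSUE — free A2,Mu1,Ld1,B1 rp3 wp3
slot 2 (ALU): stall WAW — free A2,Mu1,Ld1,B1 rp3 wp3
slot 3 (MUL): ISSUE — free A2,Mu0,Ld1,B1 rp1 wp2
slot 4 (BR): stall RD_PORT — free A2,Mu0,Ld1,B1 rp1 wp2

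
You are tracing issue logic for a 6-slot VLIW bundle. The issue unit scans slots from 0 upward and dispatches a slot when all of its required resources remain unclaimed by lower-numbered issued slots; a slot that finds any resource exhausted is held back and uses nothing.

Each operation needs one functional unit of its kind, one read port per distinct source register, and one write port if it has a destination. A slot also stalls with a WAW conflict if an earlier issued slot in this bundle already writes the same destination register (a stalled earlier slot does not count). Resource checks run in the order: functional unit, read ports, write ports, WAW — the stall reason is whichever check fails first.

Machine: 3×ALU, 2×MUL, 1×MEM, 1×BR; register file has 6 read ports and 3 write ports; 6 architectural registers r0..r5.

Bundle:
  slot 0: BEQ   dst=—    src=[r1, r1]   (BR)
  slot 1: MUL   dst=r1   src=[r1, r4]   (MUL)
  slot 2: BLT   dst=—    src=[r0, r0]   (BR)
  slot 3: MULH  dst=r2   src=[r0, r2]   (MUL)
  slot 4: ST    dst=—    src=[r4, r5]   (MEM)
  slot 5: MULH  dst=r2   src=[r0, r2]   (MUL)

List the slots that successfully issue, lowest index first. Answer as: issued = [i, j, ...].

#0 BR src=r1,r1 dispatched  <A:3 Mu:2 Ld:1 B:0 rd:5 wr:3>
#1 MUL src=r1,r4 dispatched  <A:3 Mu:1 Ld:1 B:0 rd:3 wr:2>
#2 BR src=r0,r0 held:FU  <A:3 Mu:1 Ld:1 B:0 rd:3 wr:2>
#3 MUL src=r0,r2 dispatched  <A:3 Mu:0 Ld:1 B:0 rd:1 wr:1>
#4 MEM src=r4,r5 held:RD_PORT  <A:3 Mu:0 Ld:1 B:0 rd:1 wr:1>
#5 MUL src=r0,r2 held:FU  <A:3 Mu:0 Ld:1 B:0 rd:1 wr:1>

issued = [0, 1, 3]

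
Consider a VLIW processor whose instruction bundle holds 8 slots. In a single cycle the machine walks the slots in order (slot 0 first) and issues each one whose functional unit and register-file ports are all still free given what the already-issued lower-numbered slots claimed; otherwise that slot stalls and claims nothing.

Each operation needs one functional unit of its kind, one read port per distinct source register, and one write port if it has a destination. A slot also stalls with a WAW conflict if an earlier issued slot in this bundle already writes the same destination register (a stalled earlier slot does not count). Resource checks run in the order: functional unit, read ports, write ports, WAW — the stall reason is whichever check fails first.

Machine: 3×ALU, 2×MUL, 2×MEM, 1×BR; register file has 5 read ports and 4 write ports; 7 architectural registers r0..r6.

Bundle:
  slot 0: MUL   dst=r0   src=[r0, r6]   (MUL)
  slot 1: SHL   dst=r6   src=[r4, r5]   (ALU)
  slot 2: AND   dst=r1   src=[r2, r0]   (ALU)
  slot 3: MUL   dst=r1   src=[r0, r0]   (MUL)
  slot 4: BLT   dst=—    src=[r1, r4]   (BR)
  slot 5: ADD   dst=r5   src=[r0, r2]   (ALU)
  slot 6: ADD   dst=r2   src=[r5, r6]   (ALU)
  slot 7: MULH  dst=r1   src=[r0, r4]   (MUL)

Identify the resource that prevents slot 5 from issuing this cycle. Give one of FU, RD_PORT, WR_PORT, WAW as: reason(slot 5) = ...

reason(slot 5) = RD_PORT

slot 0 (MUL): ISSUE — free A3,Mu1,Ld2,B1 rp3 wp3
slot 1 (ALU): ISSUE — free A2,Mu1,Ld2,B1 rp1 wp2
slot 2 (ALU): stall RD_PORT — free A2,Mu1,Ld2,B1 rp1 wp2
slot 3 (MUL): ISSUE — free A2,Mu0,Ld2,B1 rp0 wp1
slot 4 (BR): stall RD_PORT — free A2,Mu0,Ld2,B1 rp0 wp1
slot 5 (ALU): stall RD_PORT — free A2,Mu0,Ld2,B1 rp0 wp1
slot 6 (ALU): stall RD_PORT — free A2,Mu0,Ld2,B1 rp0 wp1
slot 7 (MUL): stall FU — free A2,Mu0,Ld2,B1 rp0 wp1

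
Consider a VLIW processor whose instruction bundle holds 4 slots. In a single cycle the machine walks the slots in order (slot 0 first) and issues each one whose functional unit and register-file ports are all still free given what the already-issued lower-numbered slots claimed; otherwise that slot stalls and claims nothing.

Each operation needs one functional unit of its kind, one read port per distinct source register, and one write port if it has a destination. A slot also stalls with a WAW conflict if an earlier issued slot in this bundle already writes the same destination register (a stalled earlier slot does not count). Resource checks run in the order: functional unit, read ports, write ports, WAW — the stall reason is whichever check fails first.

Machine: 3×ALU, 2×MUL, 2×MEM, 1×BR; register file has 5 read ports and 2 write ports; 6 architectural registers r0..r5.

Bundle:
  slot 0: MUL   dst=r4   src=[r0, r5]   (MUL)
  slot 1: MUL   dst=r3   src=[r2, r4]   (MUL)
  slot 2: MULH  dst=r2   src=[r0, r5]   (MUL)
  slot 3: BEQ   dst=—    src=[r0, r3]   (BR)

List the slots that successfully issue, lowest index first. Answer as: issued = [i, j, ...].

issued = [0, 1]

[0] MUL needs rd=2 wr=1: ok; after: ALU=3 MUL=1 MEM=2 BR=1, R=3, W=1
[1] MUL needs rd=2 wr=1: ok; after: ALU=3 MUL=0 MEM=2 BR=1, R=1, W=0
[2] MUL needs rd=2 wr=1: FU; after: ALU=3 MUL=0 MEM=2 BR=1, R=1, W=0
[3] BR needs rd=2 wr=0: RD_PORT; after: ALU=3 MUL=0 MEM=2 BR=1, R=1, W=0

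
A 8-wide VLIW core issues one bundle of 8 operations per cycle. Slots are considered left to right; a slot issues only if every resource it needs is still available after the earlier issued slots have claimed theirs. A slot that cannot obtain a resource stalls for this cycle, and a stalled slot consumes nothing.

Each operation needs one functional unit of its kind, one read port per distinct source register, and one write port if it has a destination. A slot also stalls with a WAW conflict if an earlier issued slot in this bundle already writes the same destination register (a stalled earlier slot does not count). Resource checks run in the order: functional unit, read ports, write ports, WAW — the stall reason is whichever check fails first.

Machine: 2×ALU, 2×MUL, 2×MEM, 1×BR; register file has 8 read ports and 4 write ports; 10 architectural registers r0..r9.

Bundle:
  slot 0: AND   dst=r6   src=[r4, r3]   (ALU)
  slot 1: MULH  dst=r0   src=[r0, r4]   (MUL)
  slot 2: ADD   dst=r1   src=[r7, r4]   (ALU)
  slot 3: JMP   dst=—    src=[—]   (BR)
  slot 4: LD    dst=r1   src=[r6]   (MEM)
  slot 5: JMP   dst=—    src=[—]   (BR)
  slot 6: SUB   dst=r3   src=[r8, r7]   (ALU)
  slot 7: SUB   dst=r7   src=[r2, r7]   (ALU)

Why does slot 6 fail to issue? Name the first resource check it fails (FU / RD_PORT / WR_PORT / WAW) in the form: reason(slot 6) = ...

[0] ALU needs rd=2 wr=1: ok; after: ALU=1 MUL=2 MEM=2 BR=1, R=6, W=3
[1] MUL needs rd=2 wr=1: ok; after: ALU=1 MUL=1 MEM=2 BR=1, R=4, W=2
[2] ALU needs rd=2 wr=1: ok; after: ALU=0 MUL=1 MEM=2 BR=1, R=2, W=1
[3] BR needs rd=0 wr=0: ok; after: ALU=0 MUL=1 MEM=2 BR=0, R=2, W=1
[4] MEM needs rd=1 wr=1: WAW; after: ALU=0 MUL=1 MEM=2 BR=0, R=2, W=1
[5] BR needs rd=0 wr=0: FU; after: ALU=0 MUL=1 MEM=2 BR=0, R=2, W=1
[6] ALU needs rd=2 wr=1: FU; after: ALU=0 MUL=1 MEM=2 BR=0, R=2, W=1
[7] ALU needs rd=2 wr=1: FU; after: ALU=0 MUL=1 MEM=2 BR=0, R=2, W=1

reason(slot 6) = FU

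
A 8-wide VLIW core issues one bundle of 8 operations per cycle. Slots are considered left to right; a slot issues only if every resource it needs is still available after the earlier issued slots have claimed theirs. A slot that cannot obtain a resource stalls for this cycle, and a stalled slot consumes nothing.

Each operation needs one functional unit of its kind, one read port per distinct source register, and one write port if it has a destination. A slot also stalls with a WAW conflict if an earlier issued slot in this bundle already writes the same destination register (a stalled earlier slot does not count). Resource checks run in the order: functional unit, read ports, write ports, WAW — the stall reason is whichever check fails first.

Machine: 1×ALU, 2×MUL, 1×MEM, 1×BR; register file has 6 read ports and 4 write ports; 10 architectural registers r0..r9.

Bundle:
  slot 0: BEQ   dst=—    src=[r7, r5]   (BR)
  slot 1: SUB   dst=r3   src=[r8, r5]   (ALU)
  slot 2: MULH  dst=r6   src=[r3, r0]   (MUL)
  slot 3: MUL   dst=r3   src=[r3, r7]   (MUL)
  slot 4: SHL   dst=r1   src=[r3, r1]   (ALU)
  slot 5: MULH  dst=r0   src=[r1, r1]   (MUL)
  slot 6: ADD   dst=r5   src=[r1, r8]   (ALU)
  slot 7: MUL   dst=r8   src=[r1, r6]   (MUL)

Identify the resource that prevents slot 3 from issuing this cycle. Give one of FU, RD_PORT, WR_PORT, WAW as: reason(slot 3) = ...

#0 BR src=r7,r5 dispatched  <A:1 Mu:2 Ld:1 B:0 rd:4 wr:4>
#1 ALU src=r8,r5 dispatched  <A:0 Mu:2 Ld:1 B:0 rd:2 wr:3>
#2 MUL src=r3,r0 dispatched  <A:0 Mu:1 Ld:1 B:0 rd:0 wr:2>
#3 MUL src=r3,r7 held:RD_PORT  <A:0 Mu:1 Ld:1 B:0 rd:0 wr:2>
#4 ALU src=r3,r1 held:FU  <A:0 Mu:1 Ld:1 B:0 rd:0 wr:2>
#5 MUL src=r1,r1 held:RD_PORT  <A:0 Mu:1 Ld:1 B:0 rd:0 wr:2>
#6 ALU src=r1,r8 held:FU  <A:0 Mu:1 Ld:1 B:0 rd:0 wr:2>
#7 MUL src=r1,r6 held:RD_PORT  <A:0 Mu:1 Ld:1 B:0 rd:0 wr:2>

reason(slot 3) = RD_PORT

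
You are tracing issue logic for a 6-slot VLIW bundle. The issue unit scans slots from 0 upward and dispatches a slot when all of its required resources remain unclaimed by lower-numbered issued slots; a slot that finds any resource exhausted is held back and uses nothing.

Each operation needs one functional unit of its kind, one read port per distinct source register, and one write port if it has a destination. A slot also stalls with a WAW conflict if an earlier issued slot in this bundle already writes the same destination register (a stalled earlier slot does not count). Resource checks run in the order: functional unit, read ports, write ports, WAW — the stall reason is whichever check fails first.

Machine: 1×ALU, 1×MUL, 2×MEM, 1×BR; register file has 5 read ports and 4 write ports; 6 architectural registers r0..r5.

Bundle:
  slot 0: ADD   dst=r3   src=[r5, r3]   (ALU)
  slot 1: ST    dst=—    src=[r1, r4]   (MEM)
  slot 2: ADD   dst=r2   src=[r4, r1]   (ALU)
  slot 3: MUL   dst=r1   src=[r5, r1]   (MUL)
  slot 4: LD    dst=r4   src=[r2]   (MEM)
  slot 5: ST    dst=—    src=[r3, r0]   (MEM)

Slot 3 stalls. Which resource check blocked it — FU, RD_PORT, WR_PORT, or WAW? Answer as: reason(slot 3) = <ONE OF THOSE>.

#0 ALU src=r5,r3 dispatched  <A:0 Mu:1 Ld:2 B:1 rd:3 wr:3>
#1 MEM src=r1,r4 dispatched  <A:0 Mu:1 Ld:1 B:1 rd:1 wr:3>
#2 ALU src=r4,r1 held:FU  <A:0 Mu:1 Ld:1 B:1 rd:1 wr:3>
#3 MUL src=r5,r1 held:RD_PORT  <A:0 Mu:1 Ld:1 B:1 rd:1 wr:3>
#4 MEM src=r2 dispatched  <A:0 Mu:1 Ld:0 B:1 rd:0 wr:2>
#5 MEM src=r3,r0 held:FU  <A:0 Mu:1 Ld:0 B:1 rd:0 wr:2>

reason(slot 3) = RD_PORT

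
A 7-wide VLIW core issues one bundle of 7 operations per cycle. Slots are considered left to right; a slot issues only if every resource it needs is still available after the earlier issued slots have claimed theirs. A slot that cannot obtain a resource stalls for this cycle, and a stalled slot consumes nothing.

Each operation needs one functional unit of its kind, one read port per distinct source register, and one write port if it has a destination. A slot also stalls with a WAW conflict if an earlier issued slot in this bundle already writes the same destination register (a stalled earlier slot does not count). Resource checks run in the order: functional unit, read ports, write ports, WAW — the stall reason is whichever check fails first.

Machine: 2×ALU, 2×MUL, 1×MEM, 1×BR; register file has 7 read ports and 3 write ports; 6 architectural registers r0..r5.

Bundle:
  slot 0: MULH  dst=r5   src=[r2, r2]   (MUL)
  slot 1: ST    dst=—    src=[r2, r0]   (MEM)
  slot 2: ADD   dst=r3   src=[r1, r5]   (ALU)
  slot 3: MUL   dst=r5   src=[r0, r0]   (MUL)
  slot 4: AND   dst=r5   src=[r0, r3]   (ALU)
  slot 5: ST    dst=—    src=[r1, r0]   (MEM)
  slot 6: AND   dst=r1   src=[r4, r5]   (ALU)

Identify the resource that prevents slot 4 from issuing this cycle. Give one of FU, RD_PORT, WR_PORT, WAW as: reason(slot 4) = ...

#0 MUL src=r2,r2 dispatched  <A:2 Mu:1 Ld:1 B:1 rd:6 wr:2>
#1 MEM src=r2,r0 dispatched  <A:2 Mu:1 Ld:0 B:1 rd:4 wr:2>
#2 ALU src=r1,r5 dispatched  <A:1 Mu:1 Ld:0 B:1 rd:2 wr:1>
#3 MUL src=r0,r0 held:WAW  <A:1 Mu:1 Ld:0 B:1 rd:2 wr:1>
#4 ALU src=r0,r3 held:WAW  <A:1 Mu:1 Ld:0 B:1 rd:2 wr:1>
#5 MEM src=r1,r0 held:FU  <A:1 Mu:1 Ld:0 B:1 rd:2 wr:1>
#6 ALU src=r4,r5 dispatched  <A:0 Mu:1 Ld:0 B:1 rd:0 wr:0>

reason(slot 4) = WAW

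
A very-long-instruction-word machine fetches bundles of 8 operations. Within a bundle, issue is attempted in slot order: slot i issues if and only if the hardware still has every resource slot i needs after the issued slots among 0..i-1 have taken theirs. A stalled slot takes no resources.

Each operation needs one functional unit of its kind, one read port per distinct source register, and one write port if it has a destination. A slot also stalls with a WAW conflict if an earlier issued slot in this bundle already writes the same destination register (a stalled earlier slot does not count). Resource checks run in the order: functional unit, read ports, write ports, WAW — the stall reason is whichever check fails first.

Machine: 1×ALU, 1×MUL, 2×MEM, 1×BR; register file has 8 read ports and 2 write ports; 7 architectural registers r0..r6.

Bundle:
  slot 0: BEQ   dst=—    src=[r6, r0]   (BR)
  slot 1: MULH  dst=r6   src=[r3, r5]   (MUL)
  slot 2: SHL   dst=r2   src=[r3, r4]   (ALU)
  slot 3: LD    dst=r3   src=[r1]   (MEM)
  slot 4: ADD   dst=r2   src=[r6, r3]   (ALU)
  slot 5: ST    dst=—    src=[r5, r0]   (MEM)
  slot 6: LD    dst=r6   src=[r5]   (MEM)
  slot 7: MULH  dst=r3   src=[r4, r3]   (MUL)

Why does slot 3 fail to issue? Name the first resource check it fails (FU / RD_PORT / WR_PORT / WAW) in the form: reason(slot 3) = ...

[0] BR needs rd=2 wr=0: ok; after: ALU=1 MUL=1 MEM=2 BR=0, R=6, W=2
[1] MUL needs rd=2 wr=1: ok; after: ALU=1 MUL=0 MEM=2 BR=0, R=4, W=1
[2] ALU needs rd=2 wr=1: ok; after: ALU=0 MUL=0 MEM=2 BR=0, R=2, W=0
[3] MEM needs rd=1 wr=1: WR_PORT; after: ALU=0 MUL=0 MEM=2 BR=0, R=2, W=0
[4] ALU needs rd=2 wr=1: FU; after: ALU=0 MUL=0 MEM=2 BR=0, R=2, W=0
[5] MEM needs rd=2 wr=0: ok; after: ALU=0 MUL=0 MEM=1 BR=0, R=0, W=0
[6] MEM needs rd=1 wr=1: RD_PORT; after: ALU=0 MUL=0 MEM=1 BR=0, R=0, W=0
[7] MUL needs rd=2 wr=1: FU; after: ALU=0 MUL=0 MEM=1 BR=0, R=0, W=0

reason(slot 3) = WR_PORT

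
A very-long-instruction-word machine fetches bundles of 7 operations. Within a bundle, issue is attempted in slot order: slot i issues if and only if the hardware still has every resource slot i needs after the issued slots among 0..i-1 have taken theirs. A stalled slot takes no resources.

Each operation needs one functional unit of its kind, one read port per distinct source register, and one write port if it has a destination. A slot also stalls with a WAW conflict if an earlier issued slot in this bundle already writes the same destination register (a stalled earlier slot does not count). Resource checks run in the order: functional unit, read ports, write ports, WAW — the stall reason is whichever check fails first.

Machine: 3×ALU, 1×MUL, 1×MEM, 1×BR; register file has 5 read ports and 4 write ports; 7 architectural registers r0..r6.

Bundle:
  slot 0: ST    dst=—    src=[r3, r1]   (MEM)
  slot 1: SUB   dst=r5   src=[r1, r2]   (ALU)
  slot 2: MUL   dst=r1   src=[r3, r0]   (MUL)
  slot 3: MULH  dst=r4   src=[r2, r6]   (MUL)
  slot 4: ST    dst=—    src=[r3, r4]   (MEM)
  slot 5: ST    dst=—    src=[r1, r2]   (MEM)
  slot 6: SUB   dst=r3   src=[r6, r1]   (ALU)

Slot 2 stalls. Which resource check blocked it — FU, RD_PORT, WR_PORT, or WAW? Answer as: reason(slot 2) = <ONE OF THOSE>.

[0] MEM needs rd=2 wr=0: ok; after: ALU=3 MUL=1 MEM=0 BR=1, R=3, W=4
[1] ALU needs rd=2 wr=1: ok; after: ALU=2 MUL=1 MEM=0 BR=1, R=1, W=3
[2] MUL needs rd=2 wr=1: RD_PORT; after: ALU=2 MUL=1 MEM=0 BR=1, R=1, W=3
[3] MUL needs rd=2 wr=1: RD_PORT; after: ALU=2 MUL=1 MEM=0 BR=1, R=1, W=3
[4] MEM needs rd=2 wr=0: FU; after: ALU=2 MUL=1 MEM=0 BR=1, R=1, W=3
[5] MEM needs rd=2 wr=0: FU; after: ALU=2 MUL=1 MEM=0 BR=1, R=1, W=3
[6] ALU needs rd=2 wr=1: RD_PORT; after: ALU=2 MUL=1 MEM=0 BR=1, R=1, W=3

reason(slot 2) = RD_PORT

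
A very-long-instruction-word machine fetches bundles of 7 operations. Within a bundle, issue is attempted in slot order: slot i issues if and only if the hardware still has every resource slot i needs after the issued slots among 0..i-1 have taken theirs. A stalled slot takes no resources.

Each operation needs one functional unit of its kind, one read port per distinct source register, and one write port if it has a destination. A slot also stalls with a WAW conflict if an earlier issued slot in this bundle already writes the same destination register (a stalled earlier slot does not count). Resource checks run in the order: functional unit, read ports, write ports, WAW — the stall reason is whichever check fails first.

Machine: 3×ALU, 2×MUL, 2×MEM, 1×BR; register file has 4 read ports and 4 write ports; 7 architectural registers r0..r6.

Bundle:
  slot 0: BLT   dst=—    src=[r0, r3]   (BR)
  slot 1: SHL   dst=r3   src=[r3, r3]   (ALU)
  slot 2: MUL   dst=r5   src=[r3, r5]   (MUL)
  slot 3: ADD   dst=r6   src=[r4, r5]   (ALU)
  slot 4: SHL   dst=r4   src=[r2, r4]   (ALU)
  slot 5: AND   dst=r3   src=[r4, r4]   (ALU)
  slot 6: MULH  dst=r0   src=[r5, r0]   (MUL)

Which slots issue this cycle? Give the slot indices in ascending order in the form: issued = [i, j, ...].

slot 0 (BR): ISSUE — free A3,Mu2,Ld2,B0 rp2 wp4
slot 1 (ALU): ISSUE — free A2,Mu2,Ld2,B0 rp1 wp3
slot 2 (MUL): stall RD_PORT — free A2,Mu2,Ld2,B0 rp1 wp3
slot 3 (ALU): stall RD_PORT — free A2,Mu2,Ld2,B0 rp1 wp3
slot 4 (ALU): stall RD_PORT — free A2,Mu2,Ld2,B0 rp1 wp3
slot 5 (ALU): stall WAW — free A2,Mu2,Ld2,B0 rp1 wp3
slot 6 (MUL): stall RD_PORT — free A2,Mu2,Ld2,B0 rp1 wp3

issued = [0, 1]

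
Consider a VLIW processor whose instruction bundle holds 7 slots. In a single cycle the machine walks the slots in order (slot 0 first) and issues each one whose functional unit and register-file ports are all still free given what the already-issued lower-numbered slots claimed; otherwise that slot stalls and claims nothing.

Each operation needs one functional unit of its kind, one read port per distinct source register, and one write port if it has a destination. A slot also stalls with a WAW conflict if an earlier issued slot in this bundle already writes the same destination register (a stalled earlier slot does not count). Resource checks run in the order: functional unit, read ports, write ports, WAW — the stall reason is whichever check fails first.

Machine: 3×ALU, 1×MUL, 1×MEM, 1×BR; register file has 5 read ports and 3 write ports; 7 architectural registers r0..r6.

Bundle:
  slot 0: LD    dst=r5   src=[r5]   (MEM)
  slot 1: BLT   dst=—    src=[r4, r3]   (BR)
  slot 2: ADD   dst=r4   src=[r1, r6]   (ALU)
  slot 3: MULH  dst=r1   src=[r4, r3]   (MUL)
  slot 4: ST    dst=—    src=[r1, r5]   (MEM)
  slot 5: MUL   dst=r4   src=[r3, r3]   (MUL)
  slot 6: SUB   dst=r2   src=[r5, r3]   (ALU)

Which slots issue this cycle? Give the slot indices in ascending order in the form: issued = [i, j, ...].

issued = [0, 1, 2]

  0. MEM→r5 ⇒ go  {3A/1Mu/0Ld/1B | 4r 2w}
  1. BR ⇒ go  {3A/1Mu/0Ld/0B | 2r 2w}
  2. ALU→r4 ⇒ go  {2A/1Mu/0Ld/0B | 0r 1w}
  3. MUL→r1 ⇒ no(RD_PORT)  {2A/1Mu/0Ld/0B | 0r 1w}
  4. MEM ⇒ no(FU)  {2A/1Mu/0Ld/0B | 0r 1w}
  5. MUL→r4 ⇒ no(RD_PORT)  {2A/1Mu/0Ld/0B | 0r 1w}
  6. ALU→r2 ⇒ no(RD_PORT)  {2A/1Mu/0Ld/0B | 0r 1w}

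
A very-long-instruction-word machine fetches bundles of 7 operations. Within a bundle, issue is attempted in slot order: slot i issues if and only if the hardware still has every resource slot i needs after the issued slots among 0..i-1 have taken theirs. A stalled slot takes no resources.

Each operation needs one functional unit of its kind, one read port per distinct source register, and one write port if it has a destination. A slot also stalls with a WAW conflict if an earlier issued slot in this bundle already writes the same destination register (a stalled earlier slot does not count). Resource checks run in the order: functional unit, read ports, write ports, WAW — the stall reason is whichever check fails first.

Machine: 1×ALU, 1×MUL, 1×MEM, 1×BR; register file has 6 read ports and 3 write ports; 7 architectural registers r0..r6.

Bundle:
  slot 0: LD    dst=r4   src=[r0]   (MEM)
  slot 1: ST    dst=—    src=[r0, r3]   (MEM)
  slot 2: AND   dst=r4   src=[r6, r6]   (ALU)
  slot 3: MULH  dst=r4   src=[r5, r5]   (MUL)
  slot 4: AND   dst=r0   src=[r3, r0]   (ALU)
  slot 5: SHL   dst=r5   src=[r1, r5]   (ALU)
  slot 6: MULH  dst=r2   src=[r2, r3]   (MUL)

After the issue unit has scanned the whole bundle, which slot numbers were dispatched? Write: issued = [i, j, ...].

(0) want 1×MEM +1rd +1wr — yes → AL1|MU1|ME0|BR1|rd5|wr2
(1) want 1×MEM +2rd +0wr — FU → AL1|MU1|ME0|BR1|rd5|wr2
(2) want 1×ALU +1rd +1wr — WAW → AL1|MU1|ME0|BR1|rd5|wr2
(3) want 1×MUL +1rd +1wr — WAW → AL1|MU1|ME0|BR1|rd5|wr2
(4) want 1×ALU +2rd +1wr — yes → AL0|MU1|ME0|BR1|rd3|wr1
(5) want 1×ALU +2rd +1wr — FU → AL0|MU1|ME0|BR1|rd3|wr1
(6) want 1×MUL +2rd +1wr — yes → AL0|MU0|ME0|BR1|rd1|wr0

issued = [0, 4, 6]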